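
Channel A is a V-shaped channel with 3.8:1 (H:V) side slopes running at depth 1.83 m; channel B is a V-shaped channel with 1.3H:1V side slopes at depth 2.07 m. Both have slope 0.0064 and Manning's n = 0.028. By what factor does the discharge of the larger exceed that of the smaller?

2.4

Channel A: For a triangular section with side slope z = 3.8: A = zy² = 3.8×1.83² = 12.73 m²; P = 2y√(1+z²) = 2×1.83×3.929 = 14.38 m. Hydraulic radius R = A/P = 12.73/14.38 = 0.8849 m. Q_A = (1/0.028)·12.73·0.8849^(2/3)·√0.0064 = 33.51 m³/s.
Channel B: For a triangular section with side slope z = 1.3: A = zy² = 1.3×2.07² = 5.57 m²; P = 2y√(1+z²) = 2×2.07×1.64 = 6.79 m. Hydraulic radius R = A/P = 5.57/6.79 = 0.8204 m. Q_B = (1/0.028)·5.57·0.8204^(2/3)·√0.0064 = 13.95 m³/s.
The larger discharge is 33.51 m³/s and the smaller is 13.95 m³/s; the ratio is 2.4.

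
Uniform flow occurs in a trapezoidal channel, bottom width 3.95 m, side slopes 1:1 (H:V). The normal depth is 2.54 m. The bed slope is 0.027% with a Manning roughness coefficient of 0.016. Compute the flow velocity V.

V = 1.33 m/s

With bottom width b = 3.95 m and side slope z = 1: A = (b + zy)y = (3.95 + 1×2.54)×2.54 = 16.48 m²; P = b + 2y√(1+z²) = 3.95 + 2×2.54×1.414 = 11.13 m.
Hydraulic radius R = A/P = 16.48/11.13 = 1.481 m.
From Manning's equation, V = (1/n) R^(2/3) S^(1/2) = (1/0.016) × 1.481^(2/3) × 0.00027^(1/2) = 1.33 m/s.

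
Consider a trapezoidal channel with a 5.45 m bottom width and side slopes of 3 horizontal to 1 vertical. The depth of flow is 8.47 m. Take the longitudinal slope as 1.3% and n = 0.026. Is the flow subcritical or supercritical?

With bottom width b = 5.45 m and side slope z = 3: A = (b + zy)y = (5.45 + 3×8.47)×8.47 = 261.4 m²; P = b + 2y√(1+z²) = 5.45 + 2×8.47×3.162 = 59.02 m.
Hydraulic radius R = A/P = 261.4/59.02 = 4.429 m.
V = (1/n) R^(2/3) √S = (1/0.026) × 4.429^(2/3) × √0.013 = 11.83 m/s. Hydraulic depth D_h = A/T = 261.4/56.27 = 4.645 m.
Froude number Fr = V/√(g·D_h) = 11.83/√(9.81×4.645) = 1.75, which is greater than 1, so the flow is supercritical.

supercritical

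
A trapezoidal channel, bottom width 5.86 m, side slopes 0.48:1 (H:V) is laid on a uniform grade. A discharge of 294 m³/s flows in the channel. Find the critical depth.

y_c = 5.44 m

At critical depth, Q² T / (g A³) = 1, i.e. A³/T = Q²/g = 294²/9.81 = 8811.
At y = 4.69 m: A³/T = 5313 — short.
At y = 6.09 m: A³/T = 13070 — over.
At y = 5.44 m: A³/T = 8831 — matches.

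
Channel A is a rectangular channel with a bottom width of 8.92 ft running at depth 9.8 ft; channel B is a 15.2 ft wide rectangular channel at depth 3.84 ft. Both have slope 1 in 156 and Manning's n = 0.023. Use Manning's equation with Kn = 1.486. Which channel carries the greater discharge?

Channel A: Flow area A = b·y = 8.92 × 9.8 = 87.42 ft². Wetted perimeter P = b + 2y = 8.92 + 2×9.8 = 28.52 ft. Hydraulic radius R = A/P = 87.42/28.52 = 3.065 ft. Q_A = (1.486/0.023)·87.42·3.065^(2/3)·√0.00641 = 954.1 ft³/s.
Channel B: Flow area A = b·y = 15.2 × 3.84 = 58.37 ft². Wetted perimeter P = b + 2y = 15.2 + 2×3.84 = 22.88 ft. Hydraulic radius R = A/P = 58.37/22.88 = 2.551 ft. Q_B = (1.486/0.023)·58.37·2.551^(2/3)·√0.00641 = 563.7 ft³/s.
Q_A = 954.1 ft³/s vs Q_B = 563.7 ft³/s, so channel A carries more.

channel A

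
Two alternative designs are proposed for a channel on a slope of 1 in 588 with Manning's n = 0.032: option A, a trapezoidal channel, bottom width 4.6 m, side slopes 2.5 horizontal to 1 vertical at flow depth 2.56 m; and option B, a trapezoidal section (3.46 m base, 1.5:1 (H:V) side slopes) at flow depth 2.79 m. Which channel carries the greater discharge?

Channel A: With bottom width b = 4.6 m and side slope z = 2.5: A = (b + zy)y = (4.6 + 2.5×2.56)×2.56 = 28.16 m²; P = b + 2y√(1+z²) = 4.6 + 2×2.56×2.693 = 18.39 m. Hydraulic radius R = A/P = 28.16/18.39 = 1.532 m. Q_A = (1/0.032)·28.16·1.532^(2/3)·√0.001701 = 48.22 m³/s.
Channel B: With bottom width b = 3.46 m and side slope z = 1.5: A = (b + zy)y = (3.46 + 1.5×2.79)×2.79 = 21.33 m²; P = b + 2y√(1+z²) = 3.46 + 2×2.79×1.803 = 13.52 m. Hydraulic radius R = A/P = 21.33/13.52 = 1.578 m. Q_B = (1/0.032)·21.33·1.578^(2/3)·√0.001701 = 37.25 m³/s.
Q_A = 48.22 m³/s vs Q_B = 37.25 m³/s, so channel A carries more.

channel A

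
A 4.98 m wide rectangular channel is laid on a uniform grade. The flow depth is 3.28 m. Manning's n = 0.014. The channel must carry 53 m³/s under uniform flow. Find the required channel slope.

S = 0.0013

Flow area A = b·y = 4.98 × 3.28 = 16.33 m². Wetted perimeter P = b + 2y = 4.98 + 2×3.28 = 11.54 m.
Hydraulic radius R = A/P = 16.33/11.54 = 1.415 m.
From Manning's equation, S = [nQ / (1 A R^(2/3))]² = [0.014 × 53 / (1 × 16.33 × 1.415^(2/3))]² = 0.0013.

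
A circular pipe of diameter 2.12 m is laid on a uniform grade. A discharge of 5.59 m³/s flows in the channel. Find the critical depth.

At critical depth, Q² T / (g A³) = 1, i.e. A³/T = Q²/g = 5.59²/9.81 = 3.185.
Try y = 1.29 m: A³/T = 5.494 — over.
Try y = 0.777 m: A³/T = 0.7883 — short.
Try y = 1.12 m: A³/T = 3.2 — close enough.

y_c = 1.12 m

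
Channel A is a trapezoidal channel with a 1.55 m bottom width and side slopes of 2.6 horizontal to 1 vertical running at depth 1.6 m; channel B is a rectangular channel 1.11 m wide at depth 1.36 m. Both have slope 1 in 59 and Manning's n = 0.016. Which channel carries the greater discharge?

channel A

Channel A: With bottom width b = 1.55 m and side slope z = 2.6: A = (b + zy)y = (1.55 + 2.6×1.6)×1.6 = 9.136 m²; P = b + 2y√(1+z²) = 1.55 + 2×1.6×2.786 = 10.46 m. Hydraulic radius R = A/P = 9.136/10.46 = 0.8731 m. Q_A = (1/0.016)·9.136·0.8731^(2/3)·√0.01695 = 67.91 m³/s.
Channel B: Flow area A = b·y = 1.11 × 1.36 = 1.51 m². Wetted perimeter P = b + 2y = 1.11 + 2×1.36 = 3.83 m. Hydraulic radius R = A/P = 1.51/3.83 = 0.3942 m. Q_B = (1/0.016)·1.51·0.3942^(2/3)·√0.01695 = 6.603 m³/s.
Q_A = 67.91 m³/s vs Q_B = 6.603 m³/s, so channel A carries more.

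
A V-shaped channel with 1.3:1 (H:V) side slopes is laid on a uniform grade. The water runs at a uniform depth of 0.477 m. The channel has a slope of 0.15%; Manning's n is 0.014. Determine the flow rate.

For a triangular section with side slope z = 1.3: A = zy² = 1.3×0.477² = 0.2958 m²; P = 2y√(1+z²) = 2×0.477×1.64 = 1.565 m.
Hydraulic radius R = A/P = 0.2958/1.565 = 0.189 m.
Manning's equation: Q = (1/n) A R^(2/3) S^(1/2) = (1/0.014) × 0.2958 × 0.189^(2/3) × 0.0015^(1/2) = 0.27 m³/s.

Q = 0.27 m³/s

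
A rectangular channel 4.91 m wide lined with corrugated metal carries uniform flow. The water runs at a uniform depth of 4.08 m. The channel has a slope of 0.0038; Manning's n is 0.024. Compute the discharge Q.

Q = 68.4 m³/s

Flow area A = b·y = 4.91 × 4.08 = 20.03 m². Wetted perimeter P = b + 2y = 4.91 + 2×4.08 = 13.07 m.
Hydraulic radius R = A/P = 20.03/13.07 = 1.533 m.
Manning's equation: Q = (1/n) A R^(2/3) S^(1/2) = (1/0.024) × 20.03 × 1.533^(2/3) × 0.0038^(1/2) = 68.4 m³/s.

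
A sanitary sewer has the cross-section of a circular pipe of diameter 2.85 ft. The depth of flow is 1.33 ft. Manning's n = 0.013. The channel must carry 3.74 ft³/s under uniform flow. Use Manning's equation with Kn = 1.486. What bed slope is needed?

For a circular section of diameter D = 2.85 ft at depth y = 1.33 ft, the central angle is θ = 2 arccos(1 − 2y/D) = 3.008 rad. Then A = (D²/8)(θ − sin θ) = 2.919 ft² and P = Dθ/2 = 4.287 ft.
Hydraulic radius R = A/P = 2.919/4.287 = 0.681 ft.
From Manning's equation, S = [nQ / (1.486 A R^(2/3))]² = [0.013 × 3.74 / (1.486 × 2.919 × 0.681^(2/3))]² = 0.00021.

S = 0.00021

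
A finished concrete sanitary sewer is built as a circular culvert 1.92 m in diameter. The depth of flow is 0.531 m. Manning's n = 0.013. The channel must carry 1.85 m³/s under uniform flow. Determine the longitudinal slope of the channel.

For a circular section of diameter D = 1.92 m at depth y = 0.531 m, the central angle is θ = 2 arccos(1 − 2y/D) = 2.215 rad. Then A = (D²/8)(θ − sin θ) = 0.6523 m² and P = Dθ/2 = 2.126 m.
Hydraulic radius R = A/P = 0.6523/2.126 = 0.3067 m.
From Manning's equation, S = [nQ / (1 A R^(2/3))]² = [0.013 × 1.85 / (1 × 0.6523 × 0.3067^(2/3))]² = 0.00657.

S = 0.00657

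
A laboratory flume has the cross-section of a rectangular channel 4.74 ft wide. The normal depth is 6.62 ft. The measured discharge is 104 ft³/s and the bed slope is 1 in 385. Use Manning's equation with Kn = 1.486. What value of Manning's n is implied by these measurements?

Flow area A = b·y = 4.74 × 6.62 = 31.38 ft². Wetted perimeter P = b + 2y = 4.74 + 2×6.62 = 17.98 ft.
Hydraulic radius R = A/P = 31.38/17.98 = 1.745 ft.
Rearranging Manning's equation: n = (1.486/Q) A R^(2/3) S^(1/2) = (1.486/104) × 31.38 × 1.745^(2/3) × √0.002597 = 0.0331.

n = 0.0331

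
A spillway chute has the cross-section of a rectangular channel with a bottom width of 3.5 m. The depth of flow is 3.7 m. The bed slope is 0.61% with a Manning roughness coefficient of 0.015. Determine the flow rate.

Q = 75.6 m³/s

Flow area A = b·y = 3.5 × 3.7 = 12.95 m². Wetted perimeter P = b + 2y = 3.5 + 2×3.7 = 10.9 m.
Hydraulic radius R = A/P = 12.95/10.9 = 1.188 m.
Manning's equation: Q = (1/n) A R^(2/3) S^(1/2) = (1/0.015) × 12.95 × 1.188^(2/3) × 0.0061^(1/2) = 75.6 m³/s.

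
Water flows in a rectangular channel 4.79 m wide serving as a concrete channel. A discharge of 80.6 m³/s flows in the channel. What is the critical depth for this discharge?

For a rectangular channel, critical depth y_c = (q²/g)^(1/3) where q = Q/b = 80.6/4.79 = 16.83 m²/s.
So y_c = (16.83²/9.81)^(1/3) = 3.07 m.

y_c = 3.07 m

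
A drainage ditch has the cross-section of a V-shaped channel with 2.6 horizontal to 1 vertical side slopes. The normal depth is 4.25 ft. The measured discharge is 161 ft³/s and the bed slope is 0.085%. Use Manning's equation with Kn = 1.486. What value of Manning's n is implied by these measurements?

For a triangular section with side slope z = 2.6: A = zy² = 2.6×4.25² = 46.96 ft²; P = 2y√(1+z²) = 2×4.25×2.786 = 23.68 ft.
Hydraulic radius R = A/P = 46.96/23.68 = 1.983 ft.
Rearranging Manning's equation: n = (1.486/Q) A R^(2/3) S^(1/2) = (1.486/161) × 46.96 × 1.983^(2/3) × √0.00085 = 0.0199.

n = 0.0199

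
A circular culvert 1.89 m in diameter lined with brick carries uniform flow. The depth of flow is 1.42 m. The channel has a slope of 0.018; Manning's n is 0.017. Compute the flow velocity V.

For a circular section of diameter D = 1.89 m at depth y = 1.42 m, the central angle is θ = 2 arccos(1 − 2y/D) = 4.195 rad. Then A = (D²/8)(θ − sin θ) = 2.261 m² and P = Dθ/2 = 3.964 m.
Hydraulic radius R = A/P = 2.261/3.964 = 0.5704 m.
From Manning's equation, V = (1/n) R^(2/3) S^(1/2) = (1/0.017) × 0.5704^(2/3) × 0.018^(1/2) = 5.43 m/s.

V = 5.43 m/s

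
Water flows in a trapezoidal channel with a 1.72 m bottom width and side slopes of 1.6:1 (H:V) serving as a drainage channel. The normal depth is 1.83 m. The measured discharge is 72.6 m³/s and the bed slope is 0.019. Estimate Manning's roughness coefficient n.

With bottom width b = 1.72 m and side slope z = 1.6: A = (b + zy)y = (1.72 + 1.6×1.83)×1.83 = 8.506 m²; P = b + 2y√(1+z²) = 1.72 + 2×1.83×1.887 = 8.626 m.
Hydraulic radius R = A/P = 8.506/8.626 = 0.9861 m.
Rearranging Manning's equation: n = (1/Q) A R^(2/3) S^(1/2) = (1/72.6) × 8.506 × 0.9861^(2/3) × √0.019 = 0.016.

n = 0.016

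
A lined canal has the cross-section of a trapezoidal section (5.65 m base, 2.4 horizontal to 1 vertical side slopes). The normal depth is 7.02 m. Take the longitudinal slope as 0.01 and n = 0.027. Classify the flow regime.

With bottom width b = 5.65 m and side slope z = 2.4: A = (b + zy)y = (5.65 + 2.4×7.02)×7.02 = 157.9 m²; P = b + 2y√(1+z²) = 5.65 + 2×7.02×2.6 = 42.15 m.
Hydraulic radius R = A/P = 157.9/42.15 = 3.747 m.
V = (1/n) R^(2/3) √S = (1/0.027) × 3.747^(2/3) × √0.01 = 8.934 m/s. Hydraulic depth D_h = A/T = 157.9/39.35 = 4.014 m.
Froude number Fr = V/√(g·D_h) = 8.934/√(9.81×4.014) = 1.42, which is greater than 1, so the flow is supercritical.

supercritical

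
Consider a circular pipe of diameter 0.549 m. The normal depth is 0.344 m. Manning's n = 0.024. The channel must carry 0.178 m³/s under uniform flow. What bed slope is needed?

S = 0.00894

For a circular section of diameter D = 0.549 m at depth y = 0.344 m, the central angle is θ = 2 arccos(1 − 2y/D) = 3.654 rad. Then A = (D²/8)(θ − sin θ) = 0.1561 m² and P = Dθ/2 = 1.003 m.
Hydraulic radius R = A/P = 0.1561/1.003 = 0.1557 m.
From Manning's equation, S = [nQ / (1 A R^(2/3))]² = [0.024 × 0.178 / (1 × 0.1561 × 0.1557^(2/3))]² = 0.00894.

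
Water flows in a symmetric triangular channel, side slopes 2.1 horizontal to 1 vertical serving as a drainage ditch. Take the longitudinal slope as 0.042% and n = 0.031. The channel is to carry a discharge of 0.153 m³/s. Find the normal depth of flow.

Manning's equation rearranged: A R^(2/3) = nQ / (1·√S) = 0.031 × 0.153 / (√0.00042) = 0.2314.
At y = 0.666 m: A R^(2/3) = 0.418 — too large.
At y = 0.534 m: A R^(2/3) = 0.2319 — close enough.

y_n = 0.534 m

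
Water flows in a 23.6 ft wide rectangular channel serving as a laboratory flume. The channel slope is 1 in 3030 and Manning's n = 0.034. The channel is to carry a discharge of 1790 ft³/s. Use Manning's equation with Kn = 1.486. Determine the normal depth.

y_n = 24.1 ft

Manning's equation rearranged: A R^(2/3) = nQ / (1.486·√S) = 0.034 × 1790 / (1.486 × √0.00033) = 2254.
At y = 27.7 ft: A R^(2/3) = 2674 — over.
At y = 18.2 ft: A R^(2/3) = 1595 — short.
At y = 24.1 ft: A R^(2/3) = 2260 — ≈ 2254.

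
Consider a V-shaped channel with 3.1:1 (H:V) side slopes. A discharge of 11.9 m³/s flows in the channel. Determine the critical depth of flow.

y_c = 1.25 m

At critical depth, Q² T / (g A³) = 1, i.e. A³/T = Q²/g = 11.9²/9.81 = 14.44.
Try y = 0.929 m: A³/T = 3.325 — short.
Try y = 1.57 m: A³/T = 45.83 — over.
Try y = 1.25 m: A³/T = 14.66 — matches.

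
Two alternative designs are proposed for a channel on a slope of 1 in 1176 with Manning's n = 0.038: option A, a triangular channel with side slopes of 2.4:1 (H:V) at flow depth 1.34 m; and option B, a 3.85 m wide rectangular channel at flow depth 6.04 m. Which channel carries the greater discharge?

channel B

Channel A: For a triangular section with side slope z = 2.4: A = zy² = 2.4×1.34² = 4.309 m²; P = 2y√(1+z²) = 2×1.34×2.6 = 6.968 m. Hydraulic radius R = A/P = 4.309/6.968 = 0.6185 m. Q_A = (1/0.038)·4.309·0.6185^(2/3)·√0.0008503 = 2.401 m³/s.
Channel B: Flow area A = b·y = 3.85 × 6.04 = 23.25 m². Wetted perimeter P = b + 2y = 3.85 + 2×6.04 = 15.93 m. Hydraulic radius R = A/P = 23.25/15.93 = 1.46 m. Q_B = (1/0.038)·23.25·1.46^(2/3)·√0.0008503 = 22.96 m³/s.
Q_A = 2.401 m³/s vs Q_B = 22.96 m³/s, so channel B carries more.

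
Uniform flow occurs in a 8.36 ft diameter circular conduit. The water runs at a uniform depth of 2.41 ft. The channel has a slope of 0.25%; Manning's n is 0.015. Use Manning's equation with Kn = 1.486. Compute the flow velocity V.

For a circular section of diameter D = 8.36 ft at depth y = 2.41 ft, the central angle is θ = 2 arccos(1 − 2y/D) = 2.267 rad. Then A = (D²/8)(θ − sin θ) = 13.1 ft² and P = Dθ/2 = 9.476 ft.
Hydraulic radius R = A/P = 13.1/9.476 = 1.383 ft.
From Manning's equation, V = (1.486/n) R^(2/3) S^(1/2) = (1.486/0.015) × 1.383^(2/3) × 0.0025^(1/2) = 6.15 ft/s.

V = 6.15 ft/s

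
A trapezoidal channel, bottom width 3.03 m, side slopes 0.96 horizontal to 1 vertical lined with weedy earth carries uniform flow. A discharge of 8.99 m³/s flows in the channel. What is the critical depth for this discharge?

y_c = 0.875 m

At critical depth, Q² T / (g A³) = 1, i.e. A³/T = Q²/g = 8.99²/9.81 = 8.239.
Trying y = 0.685 m: A³/T = 3.709 — low.
Trying y = 1.08 m: A³/T = 16.6 — high.
Trying y = 0.875 m: A³/T = 8.244 — matches.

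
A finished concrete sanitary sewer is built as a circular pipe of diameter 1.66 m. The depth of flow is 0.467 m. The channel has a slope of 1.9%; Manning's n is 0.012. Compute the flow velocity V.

V = 4.79 m/s

For a circular section of diameter D = 1.66 m at depth y = 0.467 m, the central angle is θ = 2 arccos(1 − 2y/D) = 2.236 rad. Then A = (D²/8)(θ − sin θ) = 0.4993 m² and P = Dθ/2 = 1.856 m.
Hydraulic radius R = A/P = 0.4993/1.856 = 0.269 m.
From Manning's equation, V = (1/n) R^(2/3) S^(1/2) = (1/0.012) × 0.269^(2/3) × 0.019^(1/2) = 4.79 m/s.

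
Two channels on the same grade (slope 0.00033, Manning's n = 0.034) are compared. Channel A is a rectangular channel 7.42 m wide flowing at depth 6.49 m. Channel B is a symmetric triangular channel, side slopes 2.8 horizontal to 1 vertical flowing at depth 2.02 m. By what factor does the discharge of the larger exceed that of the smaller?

7.73

Channel A: Flow area A = b·y = 7.42 × 6.49 = 48.16 m². Wetted perimeter P = b + 2y = 7.42 + 2×6.49 = 20.4 m. Hydraulic radius R = A/P = 48.16/20.4 = 2.361 m. Q_A = (1/0.034)·48.16·2.361^(2/3)·√0.00033 = 45.61 m³/s.
Channel B: For a triangular section with side slope z = 2.8: A = zy² = 2.8×2.02² = 11.43 m²; P = 2y√(1+z²) = 2×2.02×2.973 = 12.01 m. Hydraulic radius R = A/P = 11.43/12.01 = 0.9512 m. Q_B = (1/0.034)·11.43·0.9512^(2/3)·√0.00033 = 5.904 m³/s.
The larger discharge is 45.61 m³/s and the smaller is 5.904 m³/s; the ratio is 7.73.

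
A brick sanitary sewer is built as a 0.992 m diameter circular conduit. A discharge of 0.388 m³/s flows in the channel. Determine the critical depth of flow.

y_c = 0.35 m

At critical depth, Q² T / (g A³) = 1, i.e. A³/T = Q²/g = 0.388²/9.81 = 0.01535.
At y = 0.304 m: A³/T = 0.008858 — low.
At y = 0.415 m: A³/T = 0.02941 — high.
At y = 0.35 m: A³/T = 0.01527 — close enough.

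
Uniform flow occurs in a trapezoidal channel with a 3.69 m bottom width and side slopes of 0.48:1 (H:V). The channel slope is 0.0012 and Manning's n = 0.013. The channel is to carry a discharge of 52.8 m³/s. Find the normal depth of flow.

Manning's equation rearranged: A R^(2/3) = nQ / (1·√S) = 0.013 × 52.8 / (√0.0012) = 19.81.
Try y = 3.62 m: A R^(2/3) = 27.73 — too large.
Try y = 2.32 m: A R^(2/3) = 13.01 — too small.
Try y = 2.98 m: A R^(2/3) = 19.83 — matches.

y_n = 2.98 m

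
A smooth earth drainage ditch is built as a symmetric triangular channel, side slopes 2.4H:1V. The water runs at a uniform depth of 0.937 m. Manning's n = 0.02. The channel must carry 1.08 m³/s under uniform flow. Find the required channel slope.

For a triangular section with side slope z = 2.4: A = zy² = 2.4×0.937² = 2.107 m²; P = 2y√(1+z²) = 2×0.937×2.6 = 4.872 m.
Hydraulic radius R = A/P = 2.107/4.872 = 0.4325 m.
From Manning's equation, S = [nQ / (1 A R^(2/3))]² = [0.02 × 1.08 / (1 × 2.107 × 0.4325^(2/3))]² = 0.000321.

S = 0.000321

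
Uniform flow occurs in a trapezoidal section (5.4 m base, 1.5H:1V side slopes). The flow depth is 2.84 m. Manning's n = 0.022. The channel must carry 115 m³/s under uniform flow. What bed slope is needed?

With bottom width b = 5.4 m and side slope z = 1.5: A = (b + zy)y = (5.4 + 1.5×2.84)×2.84 = 27.43 m²; P = b + 2y√(1+z²) = 5.4 + 2×2.84×1.803 = 15.64 m.
Hydraulic radius R = A/P = 27.43/15.64 = 1.754 m.
From Manning's equation, S = [nQ / (1 A R^(2/3))]² = [0.022 × 115 / (1 × 27.43 × 1.754^(2/3))]² = 0.00402.

S = 0.00402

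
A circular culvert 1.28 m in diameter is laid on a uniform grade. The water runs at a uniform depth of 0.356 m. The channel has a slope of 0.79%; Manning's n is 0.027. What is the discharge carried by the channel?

Q = 0.335 m³/s

For a circular section of diameter D = 1.28 m at depth y = 0.356 m, the central angle is θ = 2 arccos(1 − 2y/D) = 2.222 rad. Then A = (D²/8)(θ − sin θ) = 0.2922 m² and P = Dθ/2 = 1.422 m.
Hydraulic radius R = A/P = 0.2922/1.422 = 0.2055 m.
Manning's equation: Q = (1/n) A R^(2/3) S^(1/2) = (1/0.027) × 0.2922 × 0.2055^(2/3) × 0.0079^(1/2) = 0.335 m³/s.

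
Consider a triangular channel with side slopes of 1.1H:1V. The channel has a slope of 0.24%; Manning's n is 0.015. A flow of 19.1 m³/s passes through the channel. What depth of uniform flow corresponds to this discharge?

y_n = 2.4 m

Manning's equation rearranged: A R^(2/3) = nQ / (1·√S) = 0.015 × 19.1 / (√0.0024) = 5.848.
At y = 2.77 m: A R^(2/3) = 8.579 — too large.
At y = 2.4 m: A R^(2/3) = 5.853 — ≈ 5.848.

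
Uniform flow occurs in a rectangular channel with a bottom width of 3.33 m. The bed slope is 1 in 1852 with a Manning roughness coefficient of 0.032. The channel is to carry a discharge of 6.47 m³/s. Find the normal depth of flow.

y_n = 2.64 m

Manning's equation rearranged: A R^(2/3) = nQ / (1·√S) = 0.032 × 6.47 / (√0.00054) = 8.91.
Try y = 2.88 m: A R^(2/3) = 9.939 — too large.
Try y = 2.16 m: A R^(2/3) = 6.903 — too small.
Try y = 2.64 m: A R^(2/3) = 8.914 — close enough.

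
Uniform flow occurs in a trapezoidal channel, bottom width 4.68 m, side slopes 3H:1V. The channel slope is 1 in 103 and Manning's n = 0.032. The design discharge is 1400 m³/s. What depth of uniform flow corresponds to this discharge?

Manning's equation rearranged: A R^(2/3) = nQ / (1·√S) = 0.032 × 1400 / (√0.009709) = 454.7.
At y = 5.75 m: A R^(2/3) = 266.5 — short.
At y = 7.18 m: A R^(2/3) = 455.1 — matches.

y_n = 7.18 m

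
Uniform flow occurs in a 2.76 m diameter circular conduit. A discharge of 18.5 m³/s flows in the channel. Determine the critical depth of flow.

y_c = 1.93 m

At critical depth, Q² T / (g A³) = 1, i.e. A³/T = Q²/g = 18.5²/9.81 = 34.89.
Trying y = 1.32 m: A³/T = 8.184 — too small.
Trying y = 1.93 m: A³/T = 35.24 — ≈ 34.89.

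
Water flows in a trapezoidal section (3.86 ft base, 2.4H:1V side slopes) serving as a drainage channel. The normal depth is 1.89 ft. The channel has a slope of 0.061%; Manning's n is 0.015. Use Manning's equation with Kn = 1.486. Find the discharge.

With bottom width b = 3.86 ft and side slope z = 2.4: A = (b + zy)y = (3.86 + 2.4×1.89)×1.89 = 15.87 ft²; P = b + 2y√(1+z²) = 3.86 + 2×1.89×2.6 = 13.69 ft.
Hydraulic radius R = A/P = 15.87/13.69 = 1.159 ft.
Manning's equation: Q = (1.486/n) A R^(2/3) S^(1/2) = (1.486/0.015) × 15.87 × 1.159^(2/3) × 0.00061^(1/2) = 42.8 ft³/s.

Q = 42.8 ft³/s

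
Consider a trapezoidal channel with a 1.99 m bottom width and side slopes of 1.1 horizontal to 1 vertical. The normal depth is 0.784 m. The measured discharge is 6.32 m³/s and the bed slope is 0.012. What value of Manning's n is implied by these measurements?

With bottom width b = 1.99 m and side slope z = 1.1: A = (b + zy)y = (1.99 + 1.1×0.784)×0.784 = 2.236 m²; P = b + 2y√(1+z²) = 1.99 + 2×0.784×1.487 = 4.321 m.
Hydraulic radius R = A/P = 2.236/4.321 = 0.5175 m.
Rearranging Manning's equation: n = (1/Q) A R^(2/3) S^(1/2) = (1/6.32) × 2.236 × 0.5175^(2/3) × √0.012 = 0.025.

n = 0.025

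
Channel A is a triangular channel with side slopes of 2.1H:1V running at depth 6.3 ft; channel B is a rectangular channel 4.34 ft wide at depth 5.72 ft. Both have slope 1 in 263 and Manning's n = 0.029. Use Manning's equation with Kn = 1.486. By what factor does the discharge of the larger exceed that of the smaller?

4.98

Channel A: For a triangular section with side slope z = 2.1: A = zy² = 2.1×6.3² = 83.35 ft²; P = 2y√(1+z²) = 2×6.3×2.326 = 29.31 ft. Hydraulic radius R = A/P = 83.35/29.31 = 2.844 ft. Q_A = (1.486/0.029)·83.35·2.844^(2/3)·√0.003802 = 528.6 ft³/s.
Channel B: Flow area A = b·y = 4.34 × 5.72 = 24.82 ft². Wetted perimeter P = b + 2y = 4.34 + 2×5.72 = 15.78 ft. Hydraulic radius R = A/P = 24.82/15.78 = 1.573 ft. Q_B = (1.486/0.029)·24.82·1.573^(2/3)·√0.003802 = 106.1 ft³/s.
The larger discharge is 528.6 ft³/s and the smaller is 106.1 ft³/s; the ratio is 4.98.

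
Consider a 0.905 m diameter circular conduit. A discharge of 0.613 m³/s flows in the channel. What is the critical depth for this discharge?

y_c = 0.457 m

At critical depth, Q² T / (g A³) = 1, i.e. A³/T = Q²/g = 0.613²/9.81 = 0.0383.
Trying y = 0.518 m: A³/T = 0.06162 — high.
Trying y = 0.327 m: A³/T = 0.01058 — low.
Trying y = 0.457 m: A³/T = 0.03818 — matches.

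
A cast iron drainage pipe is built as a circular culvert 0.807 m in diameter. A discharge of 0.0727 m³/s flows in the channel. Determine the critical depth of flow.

y_c = 0.157 m

At critical depth, Q² T / (g A³) = 1, i.e. A³/T = Q²/g = 0.0727²/9.81 = 0.0005388.
At y = 0.183 m: A³/T = 0.0009778 — too large.
At y = 0.157 m: A³/T = 0.0005368 — close enough.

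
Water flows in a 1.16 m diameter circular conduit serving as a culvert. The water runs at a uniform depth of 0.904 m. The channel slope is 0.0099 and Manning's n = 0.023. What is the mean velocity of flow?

For a circular section of diameter D = 1.16 m at depth y = 0.904 m, the central angle is θ = 2 arccos(1 − 2y/D) = 4.327 rad. Then A = (D²/8)(θ − sin θ) = 0.8837 m² and P = Dθ/2 = 2.51 m.
Hydraulic radius R = A/P = 0.8837/2.51 = 0.3521 m.
From Manning's equation, V = (1/n) R^(2/3) S^(1/2) = (1/0.023) × 0.3521^(2/3) × 0.0099^(1/2) = 2.16 m/s.

V = 2.16 m/s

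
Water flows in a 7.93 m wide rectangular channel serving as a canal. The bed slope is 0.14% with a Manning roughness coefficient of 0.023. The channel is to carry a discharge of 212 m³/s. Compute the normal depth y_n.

y_n = 8.47 m

Manning's equation rearranged: A R^(2/3) = nQ / (1·√S) = 0.023 × 212 / (√0.0014) = 130.3.
Try y = 10.2 m: A R^(2/3) = 162.8 — too large.
Try y = 5.86 m: A R^(2/3) = 82.49 — too small.
Try y = 8.47 m: A R^(2/3) = 130.3 — ≈ 130.3.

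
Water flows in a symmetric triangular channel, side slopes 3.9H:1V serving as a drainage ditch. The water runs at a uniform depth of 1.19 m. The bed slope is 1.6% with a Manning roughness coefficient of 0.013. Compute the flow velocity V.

V = 6.74 m/s

For a triangular section with side slope z = 3.9: A = zy² = 3.9×1.19² = 5.523 m²; P = 2y√(1+z²) = 2×1.19×4.026 = 9.582 m.
Hydraulic radius R = A/P = 5.523/9.582 = 0.5764 m.
From Manning's equation, V = (1/n) R^(2/3) S^(1/2) = (1/0.013) × 0.5764^(2/3) × 0.016^(1/2) = 6.74 m/s.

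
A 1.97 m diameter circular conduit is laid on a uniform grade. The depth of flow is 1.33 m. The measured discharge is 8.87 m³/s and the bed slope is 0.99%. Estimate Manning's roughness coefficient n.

n = 0.017

For a circular section of diameter D = 1.97 m at depth y = 1.33 m, the central angle is θ = 2 arccos(1 − 2y/D) = 3.857 rad. Then A = (D²/8)(θ − sin θ) = 2.19 m² and P = Dθ/2 = 3.799 m.
Hydraulic radius R = A/P = 2.19/3.799 = 0.5763 m.
Rearranging Manning's equation: n = (1/Q) A R^(2/3) S^(1/2) = (1/8.87) × 2.19 × 0.5763^(2/3) × √0.0099 = 0.017.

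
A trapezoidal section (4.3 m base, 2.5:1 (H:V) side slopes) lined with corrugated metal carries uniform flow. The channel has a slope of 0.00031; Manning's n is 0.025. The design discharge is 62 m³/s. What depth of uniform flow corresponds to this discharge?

Manning's equation rearranged: A R^(2/3) = nQ / (1·√S) = 0.025 × 62 / (√0.00031) = 88.03.
Trying y = 4.66 m: A R^(2/3) = 138 — high.
Trying y = 2.67 m: A R^(2/3) = 39.56 — low.
Trying y = 3.83 m: A R^(2/3) = 88.03 — ≈ 88.03.

y_n = 3.83 m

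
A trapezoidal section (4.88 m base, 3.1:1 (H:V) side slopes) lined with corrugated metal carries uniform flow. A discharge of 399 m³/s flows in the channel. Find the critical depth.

y_c = 4.36 m

At critical depth, Q² T / (g A³) = 1, i.e. A³/T = Q²/g = 399²/9.81 = 16230.
At y = 3.21 m: A³/T = 4354 — short.
At y = 4.83 m: A³/T = 25320 — over.
At y = 4.36 m: A³/T = 16170 — ≈ 16230.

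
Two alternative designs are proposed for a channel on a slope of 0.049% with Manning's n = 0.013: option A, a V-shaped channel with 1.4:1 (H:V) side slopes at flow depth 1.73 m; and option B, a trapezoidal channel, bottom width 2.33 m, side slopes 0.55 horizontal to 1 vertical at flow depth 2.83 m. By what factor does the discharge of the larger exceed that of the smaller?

3.85

Channel A: For a triangular section with side slope z = 1.4: A = zy² = 1.4×1.73² = 4.19 m²; P = 2y√(1+z²) = 2×1.73×1.72 = 5.953 m. Hydraulic radius R = A/P = 4.19/5.953 = 0.7039 m. Q_A = (1/0.013)·4.19·0.7039^(2/3)·√0.00049 = 5.646 m³/s.
Channel B: With bottom width b = 2.33 m and side slope z = 0.55: A = (b + zy)y = (2.33 + 0.55×2.83)×2.83 = 11 m²; P = b + 2y√(1+z²) = 2.33 + 2×2.83×1.141 = 8.79 m. Hydraulic radius R = A/P = 11/8.79 = 1.251 m. Q_B = (1/0.013)·11·1.251^(2/3)·√0.00049 = 21.75 m³/s.
The larger discharge is 21.75 m³/s and the smaller is 5.646 m³/s; the ratio is 3.85.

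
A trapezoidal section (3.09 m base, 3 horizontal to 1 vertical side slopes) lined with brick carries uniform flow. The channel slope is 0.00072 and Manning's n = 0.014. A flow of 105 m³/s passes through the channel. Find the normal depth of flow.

Manning's equation rearranged: A R^(2/3) = nQ / (1·√S) = 0.014 × 105 / (√0.00072) = 54.78.
At y = 2.12 m: A R^(2/3) = 22.8 — low.
At y = 3.51 m: A R^(2/3) = 73.09 — high.
At y = 3.11 m: A R^(2/3) = 54.96 — matches.

y_n = 3.11 m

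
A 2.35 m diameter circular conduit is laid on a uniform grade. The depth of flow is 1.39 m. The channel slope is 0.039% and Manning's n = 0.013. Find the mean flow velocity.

For a circular section of diameter D = 2.35 m at depth y = 1.39 m, the central angle is θ = 2 arccos(1 − 2y/D) = 3.51 rad. Then A = (D²/8)(θ − sin θ) = 2.671 m² and P = Dθ/2 = 4.124 m.
Hydraulic radius R = A/P = 2.671/4.124 = 0.6477 m.
From Manning's equation, V = (1/n) R^(2/3) S^(1/2) = (1/0.013) × 0.6477^(2/3) × 0.00039^(1/2) = 1.14 m/s.

V = 1.14 m/s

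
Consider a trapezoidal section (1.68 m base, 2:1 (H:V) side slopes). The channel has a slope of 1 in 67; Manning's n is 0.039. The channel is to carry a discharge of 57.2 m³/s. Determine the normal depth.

y_n = 2.41 m

Manning's equation rearranged: A R^(2/3) = nQ / (1·√S) = 0.039 × 57.2 / (√0.01493) = 18.26.
At y = 3.02 m: A R^(2/3) = 31.03 — high.
At y = 2.41 m: A R^(2/3) = 18.25 — close enough.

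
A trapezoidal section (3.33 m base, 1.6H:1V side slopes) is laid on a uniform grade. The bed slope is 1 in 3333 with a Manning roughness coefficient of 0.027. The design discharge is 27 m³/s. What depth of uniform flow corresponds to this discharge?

y_n = 3.3 m

Manning's equation rearranged: A R^(2/3) = nQ / (1·√S) = 0.027 × 27 / (√0.0003) = 42.09.
Trying y = 3.75 m: A R^(2/3) = 55.57 — high.
Trying y = 2.79 m: A R^(2/3) = 29.36 — low.
Trying y = 3.3 m: A R^(2/3) = 42.05 — matches.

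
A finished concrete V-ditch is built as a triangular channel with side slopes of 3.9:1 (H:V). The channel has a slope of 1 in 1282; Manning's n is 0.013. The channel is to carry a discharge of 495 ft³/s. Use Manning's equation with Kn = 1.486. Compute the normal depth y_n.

y_n = 4.77 ft

Manning's equation rearranged: A R^(2/3) = nQ / (1.486·√S) = 0.013 × 495 / (1.486 × √0.00078) = 155.1.
Try y = 3.36 ft: A R^(2/3) = 60.92 — short.
Try y = 5.49 ft: A R^(2/3) = 225.6 — over.
Try y = 4.77 ft: A R^(2/3) = 155.1 — close enough.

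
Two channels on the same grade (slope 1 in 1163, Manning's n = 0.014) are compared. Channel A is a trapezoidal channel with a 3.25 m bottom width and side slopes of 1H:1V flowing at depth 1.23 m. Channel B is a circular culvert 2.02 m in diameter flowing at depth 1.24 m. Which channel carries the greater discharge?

Channel A: With bottom width b = 3.25 m and side slope z = 1: A = (b + zy)y = (3.25 + 1×1.23)×1.23 = 5.51 m²; P = b + 2y√(1+z²) = 3.25 + 2×1.23×1.414 = 6.729 m. Hydraulic radius R = A/P = 5.51/6.729 = 0.8189 m. Q_A = (1/0.014)·5.51·0.8189^(2/3)·√0.0008598 = 10.1 m³/s.
Channel B: For a circular section of diameter D = 2.02 m at depth y = 1.24 m, the central angle is θ = 2 arccos(1 − 2y/D) = 3.601 rad. Then A = (D²/8)(θ − sin θ) = 2.063 m² and P = Dθ/2 = 3.637 m. Hydraulic radius R = A/P = 2.063/3.637 = 0.5672 m. Q_B = (1/0.014)·2.063·0.5672^(2/3)·√0.0008598 = 2.961 m³/s.
Q_A = 10.1 m³/s vs Q_B = 2.961 m³/s, so channel A carries more.

channel A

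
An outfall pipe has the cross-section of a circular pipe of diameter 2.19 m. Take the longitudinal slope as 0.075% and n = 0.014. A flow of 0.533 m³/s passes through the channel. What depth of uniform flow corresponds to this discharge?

Manning's equation rearranged: A R^(2/3) = nQ / (1·√S) = 0.014 × 0.533 / (√0.00075) = 0.2725.
At y = 0.417 m: A R^(2/3) = 0.1998 — low.
At y = 0.613 m: A R^(2/3) = 0.4314 — high.
At y = 0.486 m: A R^(2/3) = 0.2723 — close enough.

y_n = 0.486 m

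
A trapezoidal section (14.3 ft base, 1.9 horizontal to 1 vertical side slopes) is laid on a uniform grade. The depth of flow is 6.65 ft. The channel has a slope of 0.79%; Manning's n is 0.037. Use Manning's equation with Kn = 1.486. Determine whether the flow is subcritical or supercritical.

With bottom width b = 14.3 ft and side slope z = 1.9: A = (b + zy)y = (14.3 + 1.9×6.65)×6.65 = 179.1 ft²; P = b + 2y√(1+z²) = 14.3 + 2×6.65×2.147 = 42.86 ft.
Hydraulic radius R = A/P = 179.1/42.86 = 4.179 ft.
V = (1.486/n) R^(2/3) √S = (1.486/0.037) × 4.179^(2/3) × √0.0079 = 9.262 ft/s. Hydraulic depth D_h = A/T = 179.1/39.57 = 4.527 ft.
Froude number Fr = V/√(g·D_h) = 9.262/√(32.2×4.527) = 0.767, which is less than 1, so the flow is subcritical.

subcritical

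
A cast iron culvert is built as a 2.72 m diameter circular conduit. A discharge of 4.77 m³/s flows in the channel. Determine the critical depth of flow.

y_c = 0.955 m

At critical depth, Q² T / (g A³) = 1, i.e. A³/T = Q²/g = 4.77²/9.81 = 2.319.
At y = 1.2 m: A³/T = 5.587 — too large.
At y = 0.844 m: A³/T = 1.441 — too small.
At y = 0.955 m: A³/T = 2.323 — close enough.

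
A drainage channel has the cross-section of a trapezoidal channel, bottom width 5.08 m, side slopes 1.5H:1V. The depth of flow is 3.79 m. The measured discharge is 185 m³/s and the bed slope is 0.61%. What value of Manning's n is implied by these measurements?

With bottom width b = 5.08 m and side slope z = 1.5: A = (b + zy)y = (5.08 + 1.5×3.79)×3.79 = 40.8 m²; P = b + 2y√(1+z²) = 5.08 + 2×3.79×1.803 = 18.75 m.
Hydraulic radius R = A/P = 40.8/18.75 = 2.177 m.
Rearranging Manning's equation: n = (1/Q) A R^(2/3) S^(1/2) = (1/185) × 40.8 × 2.177^(2/3) × √0.0061 = 0.0289.

n = 0.0289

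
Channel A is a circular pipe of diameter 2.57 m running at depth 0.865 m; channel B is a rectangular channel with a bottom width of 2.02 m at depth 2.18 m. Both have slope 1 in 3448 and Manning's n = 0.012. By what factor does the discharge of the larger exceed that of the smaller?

3.65

Channel A: For a circular section of diameter D = 2.57 m at depth y = 0.865 m, the central angle is θ = 2 arccos(1 − 2y/D) = 2.476 rad. Then A = (D²/8)(θ − sin θ) = 1.534 m² and P = Dθ/2 = 3.181 m. Hydraulic radius R = A/P = 1.534/3.181 = 0.4822 m. Q_A = (1/0.012)·1.534·0.4822^(2/3)·√0.00029 = 1.339 m³/s.
Channel B: Flow area A = b·y = 2.02 × 2.18 = 4.404 m². Wetted perimeter P = b + 2y = 2.02 + 2×2.18 = 6.38 m. Hydraulic radius R = A/P = 4.404/6.38 = 0.6902 m. Q_B = (1/0.012)·4.404·0.6902^(2/3)·√0.00029 = 4.881 m³/s.
The larger discharge is 4.881 m³/s and the smaller is 1.339 m³/s; the ratio is 3.65.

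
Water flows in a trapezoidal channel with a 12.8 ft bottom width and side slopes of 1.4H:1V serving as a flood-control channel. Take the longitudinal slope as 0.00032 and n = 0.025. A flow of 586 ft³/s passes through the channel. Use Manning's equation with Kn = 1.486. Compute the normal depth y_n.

y_n = 8.06 ft

Manning's equation rearranged: A R^(2/3) = nQ / (1.486·√S) = 0.025 × 586 / (1.486 × √0.00032) = 551.1.
Try y = 6.27 ft: A R^(2/3) = 337.3 — short.
Try y = 8.06 ft: A R^(2/3) = 551.5 — close enough.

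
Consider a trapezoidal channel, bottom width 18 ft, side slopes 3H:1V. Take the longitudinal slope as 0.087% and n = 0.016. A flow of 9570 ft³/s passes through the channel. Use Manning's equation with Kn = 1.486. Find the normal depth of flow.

Manning's equation rearranged: A R^(2/3) = nQ / (1.486·√S) = 0.016 × 9570 / (1.486 × √0.00087) = 3493.
Try y = 10.5 ft: A R^(2/3) = 1746 — low.
Try y = 14.3 ft: A R^(2/3) = 3492 — close enough.

y_n = 14.3 ft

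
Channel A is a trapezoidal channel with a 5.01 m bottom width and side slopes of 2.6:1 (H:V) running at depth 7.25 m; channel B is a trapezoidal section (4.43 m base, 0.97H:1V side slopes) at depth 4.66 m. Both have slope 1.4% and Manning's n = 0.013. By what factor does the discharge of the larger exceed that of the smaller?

5.65

Channel A: With bottom width b = 5.01 m and side slope z = 2.6: A = (b + zy)y = (5.01 + 2.6×7.25)×7.25 = 173 m²; P = b + 2y√(1+z²) = 5.01 + 2×7.25×2.786 = 45.4 m. Hydraulic radius R = A/P = 173/45.4 = 3.81 m. Q_A = (1/0.013)·173·3.81^(2/3)·√0.014 = 3841 m³/s.
Channel B: With bottom width b = 4.43 m and side slope z = 0.97: A = (b + zy)y = (4.43 + 0.97×4.66)×4.66 = 41.71 m²; P = b + 2y√(1+z²) = 4.43 + 2×4.66×1.393 = 17.41 m. Hydraulic radius R = A/P = 41.71/17.41 = 2.395 m. Q_B = (1/0.013)·41.71·2.395^(2/3)·√0.014 = 679.5 m³/s.
The larger discharge is 3841 m³/s and the smaller is 679.5 m³/s; the ratio is 5.65.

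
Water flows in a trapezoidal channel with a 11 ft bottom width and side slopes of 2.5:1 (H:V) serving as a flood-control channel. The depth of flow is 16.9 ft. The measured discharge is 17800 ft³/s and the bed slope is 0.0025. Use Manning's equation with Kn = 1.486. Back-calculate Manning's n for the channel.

n = 0.016

With bottom width b = 11 ft and side slope z = 2.5: A = (b + zy)y = (11 + 2.5×16.9)×16.9 = 899.9 ft²; P = b + 2y√(1+z²) = 11 + 2×16.9×2.693 = 102 ft.
Hydraulic radius R = A/P = 899.9/102 = 8.822 ft.
Rearranging Manning's equation: n = (1.486/Q) A R^(2/3) S^(1/2) = (1.486/17800) × 899.9 × 8.822^(2/3) × √0.0025 = 0.016.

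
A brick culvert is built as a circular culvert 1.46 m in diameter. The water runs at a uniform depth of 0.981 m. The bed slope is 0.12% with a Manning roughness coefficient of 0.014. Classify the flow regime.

For a circular section of diameter D = 1.46 m at depth y = 0.981 m, the central angle is θ = 2 arccos(1 − 2y/D) = 3.844 rad. Then A = (D²/8)(θ − sin θ) = 1.196 m² and P = Dθ/2 = 2.806 m.
Hydraulic radius R = A/P = 1.196/2.806 = 0.4263 m.
V = (1/n) R^(2/3) √S = (1/0.014) × 0.4263^(2/3) × √0.0012 = 1.402 m/s. Hydraulic depth D_h = A/T = 1.196/1.371 = 0.8725 m.
Froude number Fr = V/√(g·D_h) = 1.402/√(9.81×0.8725) = 0.479, which is less than 1, so the flow is subcritical.

subcritical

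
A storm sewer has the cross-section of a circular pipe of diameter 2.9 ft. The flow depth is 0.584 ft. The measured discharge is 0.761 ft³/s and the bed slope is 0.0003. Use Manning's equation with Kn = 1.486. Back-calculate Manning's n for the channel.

n = 0.016

For a circular section of diameter D = 2.9 ft at depth y = 0.584 ft, the central angle is θ = 2 arccos(1 − 2y/D) = 1.861 rad. Then A = (D²/8)(θ − sin θ) = 0.9497 ft² and P = Dθ/2 = 2.699 ft.
Hydraulic radius R = A/P = 0.9497/2.699 = 0.3519 ft.
Rearranging Manning's equation: n = (1.486/Q) A R^(2/3) S^(1/2) = (1.486/0.761) × 0.9497 × 0.3519^(2/3) × √0.0003 = 0.016.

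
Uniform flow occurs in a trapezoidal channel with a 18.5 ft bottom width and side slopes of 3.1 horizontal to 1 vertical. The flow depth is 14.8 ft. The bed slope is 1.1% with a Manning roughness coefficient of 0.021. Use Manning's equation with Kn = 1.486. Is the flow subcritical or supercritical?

supercritical

With bottom width b = 18.5 ft and side slope z = 3.1: A = (b + zy)y = (18.5 + 3.1×14.8)×14.8 = 952.8 ft²; P = b + 2y√(1+z²) = 18.5 + 2×14.8×3.257 = 114.9 ft.
Hydraulic radius R = A/P = 952.8/114.9 = 8.291 ft.
V = (1.486/n) R^(2/3) √S = (1.486/0.021) × 8.291^(2/3) × √0.011 = 30.4 ft/s. Hydraulic depth D_h = A/T = 952.8/110.3 = 8.642 ft.
Froude number Fr = V/√(g·D_h) = 30.4/√(32.2×8.642) = 1.82, which is greater than 1, so the flow is supercritical.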